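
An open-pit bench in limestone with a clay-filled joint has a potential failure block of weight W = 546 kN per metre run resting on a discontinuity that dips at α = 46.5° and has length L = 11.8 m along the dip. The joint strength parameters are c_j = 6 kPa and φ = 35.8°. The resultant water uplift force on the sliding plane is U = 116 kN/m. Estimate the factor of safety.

FS = 0.65

Resolving the block weight along and normal to the plane and applying the Mohr–Coulomb strength on the joint:
N' = W cosα − U = 546·cos46.5° − 116 = 259.8 kN/m
Driving force T = W sinα = 546·sin46.5° = 396.1 kN/m
Resisting force R = c_j·L + N'·tanφ = 6·11.8 + 259.8·tan35.8° = 70.8 + 187.4 = 258.2 kN/m
FS = R / T = 258.2 / 396.1 = 0.652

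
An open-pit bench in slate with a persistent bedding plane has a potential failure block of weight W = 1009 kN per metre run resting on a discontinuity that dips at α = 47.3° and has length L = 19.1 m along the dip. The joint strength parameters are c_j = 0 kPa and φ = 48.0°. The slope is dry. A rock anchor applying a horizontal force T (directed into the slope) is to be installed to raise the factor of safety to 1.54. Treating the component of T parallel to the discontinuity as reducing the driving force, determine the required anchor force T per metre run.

T = 205 kN/m

Resolving forces along and normal to the sliding plane, with the horizontal anchor force T adding T·sinα to the effective normal force and T·cosα acting up the plane against the driving force:
FS = [c_jL + (W cosα + T sinα) tanφ] / [W sinα − T cosα]
Without the anchor: N' = 684.3 kN/m, driving T_d = 741.5 kN/m, resisting R = 0·19.1 + 684.3·tan48.0° = 760.0 kN/m, FS = 1.02.
Setting FS = 1.54 and solving for T:
1.54·(741.5 − T cos47.3°) = 760.0 + T sin47.3°·tan48.0°
T·(sin47.3°·tan48.0° + 1.54·cos47.3°) = 1.54·741.5 − 760.0
T·(0.7349·1.1106 + 1.54·0.6782) = 1142.0 − 760.0 = 382.0
T·1.8606 = 382.0
T = 205.3 kN/m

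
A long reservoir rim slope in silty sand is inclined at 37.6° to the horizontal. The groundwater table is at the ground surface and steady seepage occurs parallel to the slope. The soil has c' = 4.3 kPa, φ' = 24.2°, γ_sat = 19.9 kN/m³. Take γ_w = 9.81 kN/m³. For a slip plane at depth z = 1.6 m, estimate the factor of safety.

With seepage parallel to the slope and the water table at the surface, the effective normal stress on the slip plane uses the buoyant unit weight γ' = γ_sat − γ_w while the driving shear stress uses γ_sat:
FS = [c' + γ' z cos²β tanφ'] / [γ_sat z sinβ cosβ]
γ' = 19.9 − 9.81 = 10.09 kN/m³
Numerator = 4.3 + 10.09·1.6·cos²37.6°·tan24.2° = 4.3 + 10.09·1.6·0.6277·0.4494 = 8.854 kPa
Denominator = 19.9·1.6·sin37.6°·cos37.6° = 19.9·1.6·0.6101·0.7923 = 15.392 kPa
FS = 8.854 / 15.392 = 0.575

FS = 0.58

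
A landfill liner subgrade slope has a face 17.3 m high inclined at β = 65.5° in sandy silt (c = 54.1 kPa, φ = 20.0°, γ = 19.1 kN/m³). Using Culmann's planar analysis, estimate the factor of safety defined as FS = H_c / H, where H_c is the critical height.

H_c = (4c/γ) · sinβ cosφ / [1 − cos(β − φ)]
    = (4·54.1/19.1) · sin65.5°·cos20.0° / [1 − cos45.5°]
    = 11.330 · 0.8551 / 0.2991 = 32.39 m
FS = H_c / H = 32.39 / 17.3 = 1.872

FS = 1.87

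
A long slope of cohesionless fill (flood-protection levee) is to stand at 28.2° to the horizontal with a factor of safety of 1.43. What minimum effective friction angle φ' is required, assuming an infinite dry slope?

φ' = 37.5°

FS = tanφ'/tanβ ⇒ tanφ' = FS · tanβ = 1.43 · tan28.2° = 0.7668
φ' = arctan(0.7668) = 37.48°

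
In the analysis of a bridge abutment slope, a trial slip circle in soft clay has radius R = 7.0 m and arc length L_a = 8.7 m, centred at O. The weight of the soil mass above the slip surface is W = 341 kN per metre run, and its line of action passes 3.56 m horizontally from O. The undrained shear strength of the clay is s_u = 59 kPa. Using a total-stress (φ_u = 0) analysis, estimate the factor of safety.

FS = 2.96

Taking moments about the centre O, the resisting moment is provided by the undrained shear strength acting along the arc:
M_R = s_u·L_a·R = 59·8.70·7.0 = 3593.1 kN·m/m
M_D = W·d = 341·3.56 = 1214.0 kN·m/m
FS = M_R / M_D = 3593.1 / 1214.0 = 2.960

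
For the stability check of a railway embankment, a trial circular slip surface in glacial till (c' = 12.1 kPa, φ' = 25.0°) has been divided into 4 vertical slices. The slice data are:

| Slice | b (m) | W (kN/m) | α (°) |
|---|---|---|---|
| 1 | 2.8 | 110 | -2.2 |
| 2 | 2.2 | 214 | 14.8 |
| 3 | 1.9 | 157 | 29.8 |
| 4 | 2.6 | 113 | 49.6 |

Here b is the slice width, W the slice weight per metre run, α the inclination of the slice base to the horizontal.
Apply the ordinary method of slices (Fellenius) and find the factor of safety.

Ordinary method of slices: FS = Σ[c'·Δl_i + (W_i cosα_i)·tanφ'] / Σ W_i sinα_i, with Δl_i = b_i / cosα_i.
Slice 1: Δl = 2.8/cos(-2.2°) = 2.802 m; N'_1 = 110·cos(-2.2°) = 109.9; c'Δl = 33.90; W sinα = -4.2
Slice 2: Δl = 2.2/cos14.8° = 2.275 m; N'_2 = 214·cos14.8° = 206.9; c'Δl = 27.53; W sinα = 54.7
Slice 3: Δl = 1.9/cos29.8° = 2.190 m; N'_3 = 157·cos29.8° = 136.2; c'Δl = 26.49; W sinα = 78.0
Slice 4: Δl = 2.6/cos49.6° = 4.012 m; N'_4 = 113·cos49.6° = 73.2; c'Δl = 48.54; W sinα = 86.1
Σc'Δl = 136.5 kN/m; ΣN' = 526.3 kN/m; ΣW sinα = 214.5 kN/m
Resisting = 136.5 + 526.3·tan25.0° = 136.5 + 245.4 = 381.9 kN/m
FS = 381.9 / 214.5 = 1.780

FS = 1.78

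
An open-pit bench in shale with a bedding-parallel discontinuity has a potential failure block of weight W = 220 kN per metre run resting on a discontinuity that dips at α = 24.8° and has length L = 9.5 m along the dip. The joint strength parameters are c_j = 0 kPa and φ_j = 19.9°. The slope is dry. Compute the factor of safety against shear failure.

Resolving the block weight along and normal to the plane and applying the Mohr–Coulomb strength on the joint:
N' = W cosα = 220·cos24.8° = 199.7 kN/m
Driving force T = W sinα = 220·sin24.8° = 92.3 kN/m
Resisting force R = c_j·L + N'·tanφ_j = 0·9.5 + 199.7·tan19.9° = 0.0 + 72.3 = 72.3 kN/m
FS = R / T = 72.3 / 92.3 = 0.783

FS = 0.78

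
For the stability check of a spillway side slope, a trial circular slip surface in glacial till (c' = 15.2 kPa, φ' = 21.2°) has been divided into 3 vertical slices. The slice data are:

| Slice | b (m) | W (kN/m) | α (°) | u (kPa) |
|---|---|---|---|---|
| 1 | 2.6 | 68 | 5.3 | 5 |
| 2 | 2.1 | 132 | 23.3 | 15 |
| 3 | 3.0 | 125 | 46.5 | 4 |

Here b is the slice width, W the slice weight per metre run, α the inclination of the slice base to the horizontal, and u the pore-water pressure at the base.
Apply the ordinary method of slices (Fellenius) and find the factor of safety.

Ordinary method of slices: FS = Σ[c'·Δl_i + (W_i cosα_i − u_i·Δl_i)·tanφ'] / Σ W_i sinα_i, with Δl_i = b_i / cosα_i.
Slice 1: Δl = 2.6/cos5.3° = 2.611 m; N'_1 = 68·cos5.3° − 5·2.611 = 54.7; c'Δl = 39.69; W sinα = 6.3
Slice 2: Δl = 2.1/cos23.3° = 2.286 m; N'_2 = 132·cos23.3° − 15·2.286 = 86.9; c'Δl = 34.75; W sinα = 52.2
Slice 3: Δl = 3.0/cos46.5° = 4.358 m; N'_3 = 125·cos46.5° − 4·4.358 = 68.6; c'Δl = 66.24; W sinα = 90.7
Σc'Δl = 140.7 kN/m; ΣN' = 210.2 kN/m; ΣW sinα = 149.2 kN/m
Resisting = 140.7 + 210.2·tan21.2° = 140.7 + 81.5 = 222.2 kN/m
FS = 222.2 / 149.2 = 1.490

FS = 1.49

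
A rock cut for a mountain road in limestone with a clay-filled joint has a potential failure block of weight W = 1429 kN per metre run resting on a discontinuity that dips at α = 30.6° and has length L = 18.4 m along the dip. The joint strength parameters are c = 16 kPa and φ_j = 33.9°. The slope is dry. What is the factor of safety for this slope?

FS = 1.54

Resolving the block weight along and normal to the plane and applying the Mohr–Coulomb strength on the joint:
N' = W cosα = 1429·cos30.6° = 1230.0 kN/m
Driving force T = W sinα = 1429·sin30.6° = 727.4 kN/m
Resisting force R = c·L + N'·tanφ_j = 16·18.4 + 1230.0·tan33.9° = 294.4 + 826.5 = 1120.9 kN/m
FS = R / T = 1120.9 / 727.4 = 1.541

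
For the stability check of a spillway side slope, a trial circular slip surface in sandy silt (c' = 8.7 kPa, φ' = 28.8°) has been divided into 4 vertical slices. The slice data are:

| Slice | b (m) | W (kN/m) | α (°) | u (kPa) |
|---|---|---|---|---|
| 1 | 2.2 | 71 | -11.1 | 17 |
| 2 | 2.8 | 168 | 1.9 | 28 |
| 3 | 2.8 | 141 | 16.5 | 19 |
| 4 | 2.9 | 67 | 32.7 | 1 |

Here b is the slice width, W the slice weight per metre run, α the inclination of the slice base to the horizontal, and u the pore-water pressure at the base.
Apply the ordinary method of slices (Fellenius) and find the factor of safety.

FS = 3.50

Ordinary method of slices: FS = Σ[c'·Δl_i + (W_i cosα_i − u_i·Δl_i)·tanφ'] / Σ W_i sinα_i, with Δl_i = b_i / cosα_i.
Slice 1: Δl = 2.2/cos(-11.1°) = 2.242 m; N'_1 = 71·cos(-11.1°) − 17·2.242 = 31.6; c'Δl = 19.50; W sinα = -13.7
Slice 2: Δl = 2.8/cos1.9° = 2.802 m; N'_2 = 168·cos1.9° − 28·2.802 = 89.5; c'Δl = 24.37; W sinα = 5.6
Slice 3: Δl = 2.8/cos16.5° = 2.920 m; N'_3 = 141·cos16.5° − 19·2.920 = 79.7; c'Δl = 25.41; W sinα = 40.0
Slice 4: Δl = 2.9/cos32.7° = 3.446 m; N'_4 = 67·cos32.7° − 1·3.446 = 52.9; c'Δl = 29.98; W sinα = 36.2
Σc'Δl = 99.3 kN/m; ΣN' = 253.7 kN/m; ΣW sinα = 68.1 kN/m
Resisting = 99.3 + 253.7·tan28.8° = 99.3 + 139.5 = 238.7 kN/m
FS = 238.7 / 68.1 = 3.503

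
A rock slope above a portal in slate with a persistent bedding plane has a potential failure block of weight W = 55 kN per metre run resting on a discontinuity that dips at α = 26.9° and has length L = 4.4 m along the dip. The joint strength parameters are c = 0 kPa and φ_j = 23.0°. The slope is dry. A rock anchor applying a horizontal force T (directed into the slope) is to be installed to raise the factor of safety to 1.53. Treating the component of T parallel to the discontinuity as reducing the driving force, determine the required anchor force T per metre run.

T = 11 kN/m

Resolving forces along and normal to the sliding plane, with the horizontal anchor force T adding T·sinα to the effective normal force and T·cosα acting up the plane against the driving force:
FS = [cL + (W cosα + T sinα) tanφ_j] / [W sinα − T cosα]
Without the anchor: N' = 49.0 kN/m, driving T_d = 24.9 kN/m, resisting R = 0·4.4 + 49.0·tan23.0° = 20.8 kN/m, FS = 0.84.
Setting FS = 1.53 and solving for T:
1.53·(24.9 − T cos26.9°) = 20.8 + T sin26.9°·tan23.0°
T·(sin26.9°·tan23.0° + 1.53·cos26.9°) = 1.53·24.9 − 20.8
T·(0.4524·0.4245 + 1.53·0.8918) = 38.1 − 20.8 = 17.3
T·1.5565 = 17.3
T = 11.1 kN/m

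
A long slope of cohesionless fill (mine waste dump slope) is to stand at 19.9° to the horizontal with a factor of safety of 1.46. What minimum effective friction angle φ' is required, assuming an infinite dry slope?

φ' = 27.9°

FS = tanφ'/tanβ ⇒ tanφ' = FS · tanβ = 1.46 · tan19.9° = 0.5285
φ' = arctan(0.5285) = 27.86°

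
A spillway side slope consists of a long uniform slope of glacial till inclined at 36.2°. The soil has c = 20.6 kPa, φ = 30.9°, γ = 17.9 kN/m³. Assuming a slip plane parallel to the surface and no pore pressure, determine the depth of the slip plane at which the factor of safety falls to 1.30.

z = 5.01 m

Setting FS = 1.30 in FS = [c + γz cos²β tanφ] / [γz sinβ cosβ] and solving for z:
z = c / [γ cosβ (FS·sinβ − cosβ·tanφ)]
  = 20.6 / [17.9·cos36.2°·(1.30·sin36.2° − cos36.2°·tan30.9°)]
  = 20.6 / [17.9·0.8070·(1.30·0.5906 − 0.8070·0.5985)]
  = 20.6 / 4.1143 = 5.007 m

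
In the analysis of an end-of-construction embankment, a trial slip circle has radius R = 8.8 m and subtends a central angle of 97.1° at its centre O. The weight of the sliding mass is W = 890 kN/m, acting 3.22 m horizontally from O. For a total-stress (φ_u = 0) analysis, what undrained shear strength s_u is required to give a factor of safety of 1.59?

s_u = 34.7 kPa

FS = s_u·L_a·R / (W·d), so s_u = FS·W·d / (L_a·R).
Arc length L_a = R·θ = 8.8·(97.1°·π/180) = 8.8·1.6947 = 14.91 m
s_u = 1.59·890·3.22 / (14.91·8.8) = 4556.6 / 131.24 = 34.72 kPa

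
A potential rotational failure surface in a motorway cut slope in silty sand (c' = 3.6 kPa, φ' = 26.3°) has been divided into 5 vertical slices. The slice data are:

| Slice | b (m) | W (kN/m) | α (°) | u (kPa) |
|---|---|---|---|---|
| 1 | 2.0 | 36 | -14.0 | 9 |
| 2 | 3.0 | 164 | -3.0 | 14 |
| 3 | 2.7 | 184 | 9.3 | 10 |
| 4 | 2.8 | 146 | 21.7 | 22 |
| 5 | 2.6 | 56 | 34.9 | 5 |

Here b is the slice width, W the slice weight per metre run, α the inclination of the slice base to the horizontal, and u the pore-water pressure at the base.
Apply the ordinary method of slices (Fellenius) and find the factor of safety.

Ordinary method of slices: FS = Σ[c'·Δl_i + (W_i cosα_i − u_i·Δl_i)·tanφ'] / Σ W_i sinα_i, with Δl_i = b_i / cosα_i.
Slice 1: Δl = 2.0/cos(-14.0°) = 2.061 m; N'_1 = 36·cos(-14.0°) − 9·2.061 = 16.4; c'Δl = 7.42; W sinα = -8.7
Slice 2: Δl = 3.0/cos(-3.0°) = 3.004 m; N'_2 = 164·cos(-3.0°) − 14·3.004 = 121.7; c'Δl = 10.81; W sinα = -8.6
Slice 3: Δl = 2.7/cos9.3° = 2.736 m; N'_3 = 184·cos9.3° − 10·2.736 = 154.2; c'Δl = 9.85; W sinα = 29.7
Slice 4: Δl = 2.8/cos21.7° = 3.014 m; N'_4 = 146·cos21.7° − 22·3.014 = 69.4; c'Δl = 10.85; W sinα = 54.0
Slice 5: Δl = 2.6/cos34.9° = 3.170 m; N'_5 = 56·cos34.9° − 5·3.170 = 30.1; c'Δl = 11.41; W sinα = 32.0
Σc'Δl = 50.3 kN/m; ΣN' = 391.8 kN/m; ΣW sinα = 98.5 kN/m
Resisting = 50.3 + 391.8·tan26.3° = 50.3 + 193.6 = 244.0 kN/m
FS = 244.0 / 98.5 = 2.478

FS = 2.48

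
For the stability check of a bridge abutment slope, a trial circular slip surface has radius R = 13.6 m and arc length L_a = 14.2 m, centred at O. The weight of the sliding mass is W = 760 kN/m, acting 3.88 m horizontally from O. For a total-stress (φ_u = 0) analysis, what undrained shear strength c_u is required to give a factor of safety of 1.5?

c_u = 22.9 kPa

FS = c_u·L_a·R / (W·d), so c_u = FS·W·d / (L_a·R).
c_u = 1.5·760·3.88 / (14.20·13.6) = 4423.2 / 193.12 = 22.90 kPa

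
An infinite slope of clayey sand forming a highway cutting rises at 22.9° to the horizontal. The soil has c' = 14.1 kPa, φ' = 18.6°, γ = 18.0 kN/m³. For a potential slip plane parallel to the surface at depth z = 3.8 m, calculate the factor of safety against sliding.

For an infinite slope with a slip plane parallel to the surface (no pore pressure): FS = [c' + γz cos²β tanφ'] / [γz sinβ cosβ].
γz = 18.0·3.8 = 68.40 kN/m²
Numerator = 14.1 + 68.40·cos²22.9°·tan18.6° = 14.1 + 68.40·0.8486·0.3365 = 33.634 kPa
Denominator = 68.40·sin22.9°·cos22.9° = 68.40·0.3891·0.9212 = 24.518 kPa
FS = 33.634 / 24.518 = 1.372

FS = 1.37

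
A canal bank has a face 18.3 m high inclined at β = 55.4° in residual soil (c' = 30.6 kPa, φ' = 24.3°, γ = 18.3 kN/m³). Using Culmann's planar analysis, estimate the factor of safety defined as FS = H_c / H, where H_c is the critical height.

H_c = (4c'/γ) · sinβ cosφ' / [1 − cos(β − φ')]
    = (4·30.6/18.3) · sin55.4°·cos24.3° / [1 − cos31.1°]
    = 6.689 · 0.7502 / 0.1437 = 34.91 m
FS = H_c / H = 34.91 / 18.3 = 1.908

FS = 1.91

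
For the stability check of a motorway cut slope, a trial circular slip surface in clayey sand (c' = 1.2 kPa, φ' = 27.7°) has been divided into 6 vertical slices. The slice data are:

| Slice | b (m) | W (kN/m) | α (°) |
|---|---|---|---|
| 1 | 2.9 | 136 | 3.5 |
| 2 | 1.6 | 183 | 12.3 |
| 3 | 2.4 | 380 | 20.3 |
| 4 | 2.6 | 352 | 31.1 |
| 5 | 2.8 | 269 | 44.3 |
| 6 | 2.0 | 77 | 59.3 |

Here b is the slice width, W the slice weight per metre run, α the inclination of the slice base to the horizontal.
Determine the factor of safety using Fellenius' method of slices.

Ordinary method of slices: FS = Σ[c'·Δl_i + (W_i cosα_i)·tanφ'] / Σ W_i sinα_i, with Δl_i = b_i / cosα_i.
Slice 1: Δl = 2.9/cos3.5° = 2.905 m; N'_1 = 136·cos3.5° = 135.7; c'Δl = 3.49; W sinα = 8.3
Slice 2: Δl = 1.6/cos12.3° = 1.638 m; N'_2 = 183·cos12.3° = 178.8; c'Δl = 1.97; W sinα = 39.0
Slice 3: Δl = 2.4/cos20.3° = 2.559 m; N'_3 = 380·cos20.3° = 356.4; c'Δl = 3.07; W sinα = 131.8
Slice 4: Δl = 2.6/cos31.1° = 3.036 m; N'_4 = 352·cos31.1° = 301.4; c'Δl = 3.64; W sinα = 181.8
Slice 5: Δl = 2.8/cos44.3° = 3.912 m; N'_5 = 269·cos44.3° = 192.5; c'Δl = 4.69; W sinα = 187.9
Slice 6: Δl = 2.0/cos59.3° = 3.917 m; N'_6 = 77·cos59.3° = 39.3; c'Δl = 4.70; W sinα = 66.2
Σc'Δl = 21.6 kN/m; ΣN' = 1204.2 kN/m; ΣW sinα = 615.0 kN/m
Resisting = 21.6 + 1204.2·tan27.7° = 21.6 + 632.2 = 653.8 kN/m
FS = 653.8 / 615.0 = 1.063

FS = 1.06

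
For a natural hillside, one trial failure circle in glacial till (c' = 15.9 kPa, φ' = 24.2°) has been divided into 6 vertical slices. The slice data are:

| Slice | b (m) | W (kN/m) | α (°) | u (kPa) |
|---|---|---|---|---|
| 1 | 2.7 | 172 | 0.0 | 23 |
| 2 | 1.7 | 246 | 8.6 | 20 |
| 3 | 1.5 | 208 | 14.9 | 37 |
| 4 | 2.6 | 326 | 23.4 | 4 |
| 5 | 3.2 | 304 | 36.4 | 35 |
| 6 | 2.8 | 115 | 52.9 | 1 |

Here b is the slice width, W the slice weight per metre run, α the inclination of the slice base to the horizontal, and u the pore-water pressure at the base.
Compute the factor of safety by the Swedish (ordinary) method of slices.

Ordinary method of slices: FS = Σ[c'·Δl_i + (W_i cosα_i − u_i·Δl_i)·tanφ'] / Σ W_i sinα_i, with Δl_i = b_i / cosα_i.
Slice 1: Δl = 2.7/cos0.0° = 2.700 m; N'_1 = 172·cos0.0° − 23·2.700 = 109.9; c'Δl = 42.93; W sinα = 0.0
Slice 2: Δl = 1.7/cos8.6° = 1.719 m; N'_2 = 246·cos8.6° − 20·1.719 = 208.8; c'Δl = 27.34; W sinα = 36.8
Slice 3: Δl = 1.5/cos14.9° = 1.552 m; N'_3 = 208·cos14.9° − 37·1.552 = 143.6; c'Δl = 24.68; W sinα = 53.5
Slice 4: Δl = 2.6/cos23.4° = 2.833 m; N'_4 = 326·cos23.4° − 4·2.833 = 287.9; c'Δl = 45.04; W sinα = 129.5
Slice 5: Δl = 3.2/cos36.4° = 3.976 m; N'_5 = 304·cos36.4° − 35·3.976 = 105.5; c'Δl = 63.21; W sinα = 180.4
Slice 6: Δl = 2.8/cos52.9° = 4.642 m; N'_6 = 115·cos52.9° − 1·4.642 = 64.7; c'Δl = 73.81; W sinα = 91.7
Σc'Δl = 277.0 kN/m; ΣN' = 920.4 kN/m; ΣW sinα = 491.9 kN/m
Resisting = 277.0 + 920.4·tan24.2° = 277.0 + 413.7 = 690.7 kN/m
FS = 690.7 / 491.9 = 1.404

FS = 1.40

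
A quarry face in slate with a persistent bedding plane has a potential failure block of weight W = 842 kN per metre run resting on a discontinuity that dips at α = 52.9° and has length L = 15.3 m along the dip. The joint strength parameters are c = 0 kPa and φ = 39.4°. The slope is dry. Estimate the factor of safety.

Resolving the block weight along and normal to the plane and applying the Mohr–Coulomb strength on the joint:
N' = W cosα = 842·cos52.9° = 507.9 kN/m
Driving force T = W sinα = 842·sin52.9° = 671.6 kN/m
Resisting force R = c·L + N'·tanφ = 0·15.3 + 507.9·tan39.4° = 0.0 + 417.2 = 417.2 kN/m
FS = R / T = 417.2 / 671.6 = 0.621

FS = 0.62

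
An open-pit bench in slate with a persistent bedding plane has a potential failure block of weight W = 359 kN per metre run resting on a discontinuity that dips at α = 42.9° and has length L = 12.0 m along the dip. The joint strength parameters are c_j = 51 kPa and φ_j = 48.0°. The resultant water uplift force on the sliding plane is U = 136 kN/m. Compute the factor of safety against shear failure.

Resolving the block weight along and normal to the plane and applying the Mohr–Coulomb strength on the joint:
N' = W cosα − U = 359·cos42.9° − 136 = 127.0 kN/m
Driving force T = W sinα = 359·sin42.9° = 244.4 kN/m
Resisting force R = c_j·L + N'·tanφ_j = 51·12.0 + 127.0·tan48.0° = 612.0 + 141.0 = 753.0 kN/m
FS = R / T = 753.0 / 244.4 = 3.081

FS = 3.08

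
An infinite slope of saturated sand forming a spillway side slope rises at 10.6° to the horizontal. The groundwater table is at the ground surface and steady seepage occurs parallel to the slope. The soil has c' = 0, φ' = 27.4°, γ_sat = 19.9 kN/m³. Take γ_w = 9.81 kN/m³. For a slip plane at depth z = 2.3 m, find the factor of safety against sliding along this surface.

FS = 1.40

With seepage parallel to the slope and the water table at the surface, the effective normal stress on the slip plane uses the buoyant unit weight γ' = γ_sat − γ_w while the driving shear stress uses γ_sat:
FS = [c' + γ' z cos²β tanφ'] / [γ_sat z sinβ cosβ]
(For c' = 0 this reduces to FS = (γ'/γ_sat)·tanφ'/tanβ.)
γ' = 19.9 − 9.81 = 10.09 kN/m³
Numerator = 0.0 + 10.09·2.3·cos²10.6°·tan27.4° = 0.0 + 10.09·2.3·0.9662·0.5184 = 11.622 kPa
Denominator = 19.9·2.3·sin10.6°·cos10.6° = 19.9·2.3·0.1840·0.9829 = 8.276 kPa
FS = 11.622 / 8.276 = 1.404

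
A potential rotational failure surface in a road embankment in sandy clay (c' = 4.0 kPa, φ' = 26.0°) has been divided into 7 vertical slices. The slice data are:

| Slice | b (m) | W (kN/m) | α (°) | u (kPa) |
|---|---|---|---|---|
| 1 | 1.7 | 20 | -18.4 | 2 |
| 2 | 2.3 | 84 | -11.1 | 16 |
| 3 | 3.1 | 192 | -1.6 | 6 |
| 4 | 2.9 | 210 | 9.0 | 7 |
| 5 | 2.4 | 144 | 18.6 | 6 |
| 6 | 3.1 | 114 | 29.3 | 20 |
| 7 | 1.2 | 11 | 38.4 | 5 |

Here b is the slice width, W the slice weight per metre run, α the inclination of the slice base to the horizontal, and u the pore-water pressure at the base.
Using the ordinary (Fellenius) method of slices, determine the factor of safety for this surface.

Ordinary method of slices: FS = Σ[c'·Δl_i + (W_i cosα_i − u_i·Δl_i)·tanφ'] / Σ W_i sinα_i, with Δl_i = b_i / cosα_i.
Slice 1: Δl = 1.7/cos(-18.4°) = 1.792 m; N'_1 = 20·cos(-18.4°) − 2·1.792 = 15.4; c'Δl = 7.17; W sinα = -6.3
Slice 2: Δl = 2.3/cos(-11.1°) = 2.344 m; N'_2 = 84·cos(-11.1°) − 16·2.344 = 44.9; c'Δl = 9.38; W sinα = -16.2
Slice 3: Δl = 3.1/cos(-1.6°) = 3.101 m; N'_3 = 192·cos(-1.6°) − 6·3.101 = 173.3; c'Δl = 12.40; W sinα = -5.4
Slice 4: Δl = 2.9/cos9.0° = 2.936 m; N'_4 = 210·cos9.0° − 7·2.936 = 186.9; c'Δl = 11.74; W sinα = 32.9
Slice 5: Δl = 2.4/cos18.6° = 2.532 m; N'_5 = 144·cos18.6° − 6·2.532 = 121.3; c'Δl = 10.13; W sinα = 45.9
Slice 6: Δl = 3.1/cos29.3° = 3.555 m; N'_6 = 114·cos29.3° − 20·3.555 = 28.3; c'Δl = 14.22; W sinα = 55.8
Slice 7: Δl = 1.2/cos38.4° = 1.531 m; N'_7 = 11·cos38.4° − 5·1.531 = 1.0; c'Δl = 6.12; W sinα = 6.8
Σc'Δl = 71.2 kN/m; ΣN' = 571.1 kN/m; ΣW sinα = 113.6 kN/m
Resisting = 71.2 + 571.1·tan26.0° = 71.2 + 278.5 = 349.7 kN/m
FS = 349.7 / 113.6 = 3.079

FS = 3.08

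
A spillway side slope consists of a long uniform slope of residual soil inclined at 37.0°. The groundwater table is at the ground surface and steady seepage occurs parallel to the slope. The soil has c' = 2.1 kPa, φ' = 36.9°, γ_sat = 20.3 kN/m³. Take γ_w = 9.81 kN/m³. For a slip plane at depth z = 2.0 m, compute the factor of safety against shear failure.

FS = 0.62

With seepage parallel to the slope and the water table at the surface, the effective normal stress on the slip plane uses the buoyant unit weight γ' = γ_sat − γ_w while the driving shear stress uses γ_sat:
FS = [c' + γ' z cos²β tanφ'] / [γ_sat z sinβ cosβ]
γ' = 20.3 − 9.81 = 10.49 kN/m³
Numerator = 2.1 + 10.49·2.0·cos²37.0°·tan36.9° = 2.1 + 10.49·2.0·0.6378·0.7508 = 12.147 kPa
Denominator = 20.3·2.0·sin37.0°·cos37.0° = 20.3·2.0·0.6018·0.7986 = 19.514 kPa
FS = 12.147 / 19.514 = 0.622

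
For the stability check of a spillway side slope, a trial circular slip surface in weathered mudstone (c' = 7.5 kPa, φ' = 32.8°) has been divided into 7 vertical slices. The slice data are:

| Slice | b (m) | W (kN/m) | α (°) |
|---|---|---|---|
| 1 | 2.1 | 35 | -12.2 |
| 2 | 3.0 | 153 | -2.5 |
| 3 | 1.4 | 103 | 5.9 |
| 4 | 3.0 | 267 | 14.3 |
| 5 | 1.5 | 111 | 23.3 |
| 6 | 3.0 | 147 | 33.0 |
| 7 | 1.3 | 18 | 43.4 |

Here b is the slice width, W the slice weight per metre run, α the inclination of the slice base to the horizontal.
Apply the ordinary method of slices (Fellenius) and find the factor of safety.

Ordinary method of slices: FS = Σ[c'·Δl_i + (W_i cosα_i)·tanφ'] / Σ W_i sinα_i, with Δl_i = b_i / cosα_i.
Slice 1: Δl = 2.1/cos(-12.2°) = 2.149 m; N'_1 = 35·cos(-12.2°) = 34.2; c'Δl = 16.11; W sinα = -7.4
Slice 2: Δl = 3.0/cos(-2.5°) = 3.003 m; N'_2 = 153·cos(-2.5°) = 152.9; c'Δl = 22.52; W sinα = -6.7
Slice 3: Δl = 1.4/cos5.9° = 1.407 m; N'_3 = 103·cos5.9° = 102.5; c'Δl = 10.56; W sinα = 10.6
Slice 4: Δl = 3.0/cos14.3° = 3.096 m; N'_4 = 267·cos14.3° = 258.7; c'Δl = 23.22; W sinα = 65.9
Slice 5: Δl = 1.5/cos23.3° = 1.633 m; N'_5 = 111·cos23.3° = 101.9; c'Δl = 12.25; W sinα = 43.9
Slice 6: Δl = 3.0/cos33.0° = 3.577 m; N'_6 = 147·cos33.0° = 123.3; c'Δl = 26.83; W sinα = 80.1
Slice 7: Δl = 1.3/cos43.4° = 1.789 m; N'_7 = 18·cos43.4° = 13.1; c'Δl = 13.42; W sinα = 12.4
Σc'Δl = 124.9 kN/m; ΣN' = 786.6 kN/m; ΣW sinα = 198.8 kN/m
Resisting = 124.9 + 786.6·tan32.8° = 124.9 + 506.9 = 631.8 kN/m
FS = 631.8 / 198.8 = 3.178

FS = 3.18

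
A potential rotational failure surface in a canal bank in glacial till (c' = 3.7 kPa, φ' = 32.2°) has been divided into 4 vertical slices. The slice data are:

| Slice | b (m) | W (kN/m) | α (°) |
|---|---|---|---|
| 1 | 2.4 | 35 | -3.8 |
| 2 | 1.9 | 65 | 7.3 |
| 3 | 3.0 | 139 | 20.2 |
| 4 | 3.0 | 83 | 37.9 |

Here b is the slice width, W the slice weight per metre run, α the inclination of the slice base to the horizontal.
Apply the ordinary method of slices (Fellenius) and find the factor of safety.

Ordinary method of slices: FS = Σ[c'·Δl_i + (W_i cosα_i)·tanφ'] / Σ W_i sinα_i, with Δl_i = b_i / cosα_i.
Slice 1: Δl = 2.4/cos(-3.8°) = 2.405 m; N'_1 = 35·cos(-3.8°) = 34.9; c'Δl = 8.90; W sinα = -2.3
Slice 2: Δl = 1.9/cos7.3° = 1.916 m; N'_2 = 65·cos7.3° = 64.5; c'Δl = 7.09; W sinα = 8.3
Slice 3: Δl = 3.0/cos20.2° = 3.197 m; N'_3 = 139·cos20.2° = 130.5; c'Δl = 11.83; W sinα = 48.0
Slice 4: Δl = 3.0/cos37.9° = 3.802 m; N'_4 = 83·cos37.9° = 65.5; c'Δl = 14.07; W sinα = 51.0
Σc'Δl = 41.9 kN/m; ΣN' = 295.3 kN/m; ΣW sinα = 104.9 kN/m
Resisting = 41.9 + 295.3·tan32.2° = 41.9 + 186.0 = 227.9 kN/m
FS = 227.9 / 104.9 = 2.172

FS = 2.17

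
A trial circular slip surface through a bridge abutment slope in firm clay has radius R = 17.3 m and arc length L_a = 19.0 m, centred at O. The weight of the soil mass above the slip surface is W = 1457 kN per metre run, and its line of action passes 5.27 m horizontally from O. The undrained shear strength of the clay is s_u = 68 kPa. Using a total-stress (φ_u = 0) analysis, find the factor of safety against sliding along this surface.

Taking moments about the centre O, the resisting moment is provided by the undrained shear strength acting along the arc:
M_R = s_u·L_a·R = 68·19.00·17.3 = 22351.6 kN·m/m
M_D = W·d = 1457·5.27 = 7678.4 kN·m/m
FS = M_R / M_D = 22351.6 / 7678.4 = 2.911

FS = 2.91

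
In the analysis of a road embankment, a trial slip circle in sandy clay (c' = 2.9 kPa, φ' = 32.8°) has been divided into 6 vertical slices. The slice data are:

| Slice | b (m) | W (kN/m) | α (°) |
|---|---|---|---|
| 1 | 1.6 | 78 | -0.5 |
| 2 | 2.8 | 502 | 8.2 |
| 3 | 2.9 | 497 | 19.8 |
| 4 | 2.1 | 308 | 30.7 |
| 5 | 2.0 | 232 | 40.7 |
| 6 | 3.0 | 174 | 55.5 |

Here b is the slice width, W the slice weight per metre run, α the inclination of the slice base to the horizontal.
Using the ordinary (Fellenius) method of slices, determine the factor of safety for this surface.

FS = 1.55

Ordinary method of slices: FS = Σ[c'·Δl_i + (W_i cosα_i)·tanφ'] / Σ W_i sinα_i, with Δl_i = b_i / cosα_i.
Slice 1: Δl = 1.6/cos(-0.5°) = 1.600 m; N'_1 = 78·cos(-0.5°) = 78.0; c'Δl = 4.64; W sinα = -0.7
Slice 2: Δl = 2.8/cos8.2° = 2.829 m; N'_2 = 502·cos8.2° = 496.9; c'Δl = 8.20; W sinα = 71.6
Slice 3: Δl = 2.9/cos19.8° = 3.082 m; N'_3 = 497·cos19.8° = 467.6; c'Δl = 8.94; W sinα = 168.4
Slice 4: Δl = 2.1/cos30.7° = 2.442 m; N'_4 = 308·cos30.7° = 264.8; c'Δl = 7.08; W sinα = 157.2
Slice 5: Δl = 2.0/cos40.7° = 2.638 m; N'_5 = 232·cos40.7° = 175.9; c'Δl = 7.65; W sinα = 151.3
Slice 6: Δl = 3.0/cos55.5° = 5.297 m; N'_6 = 174·cos55.5° = 98.6; c'Δl = 15.36; W sinα = 143.4
Σc'Δl = 51.9 kN/m; ΣN' = 1581.8 kN/m; ΣW sinα = 691.2 kN/m
Resisting = 51.9 + 1581.8·tan32.8° = 51.9 + 1019.4 = 1071.2 kN/m
FS = 1071.2 / 691.2 = 1.550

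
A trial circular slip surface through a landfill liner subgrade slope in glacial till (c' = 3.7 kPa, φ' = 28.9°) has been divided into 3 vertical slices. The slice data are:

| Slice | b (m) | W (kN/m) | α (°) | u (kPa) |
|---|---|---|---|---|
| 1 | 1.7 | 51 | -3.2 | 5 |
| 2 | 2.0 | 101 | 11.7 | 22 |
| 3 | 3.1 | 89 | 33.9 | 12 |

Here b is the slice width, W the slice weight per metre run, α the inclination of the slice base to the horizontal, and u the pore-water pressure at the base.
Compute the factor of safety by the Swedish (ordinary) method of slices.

Ordinary method of slices: FS = Σ[c'·Δl_i + (W_i cosα_i − u_i·Δl_i)·tanφ'] / Σ W_i sinα_i, with Δl_i = b_i / cosα_i.
Slice 1: Δl = 1.7/cos(-3.2°) = 1.703 m; N'_1 = 51·cos(-3.2°) − 5·1.703 = 42.4; c'Δl = 6.30; W sinα = -2.8
Slice 2: Δl = 2.0/cos11.7° = 2.042 m; N'_2 = 101·cos11.7° − 22·2.042 = 54.0; c'Δl = 7.56; W sinα = 20.5
Slice 3: Δl = 3.1/cos33.9° = 3.735 m; N'_3 = 89·cos33.9° − 12·3.735 = 29.1; c'Δl = 13.82; W sinα = 49.6
Σc'Δl = 27.7 kN/m; ΣN' = 125.4 kN/m; ΣW sinα = 67.3 kN/m
Resisting = 27.7 + 125.4·tan28.9° = 27.7 + 69.2 = 96.9 kN/m
FS = 96.9 / 67.3 = 1.441

FS = 1.44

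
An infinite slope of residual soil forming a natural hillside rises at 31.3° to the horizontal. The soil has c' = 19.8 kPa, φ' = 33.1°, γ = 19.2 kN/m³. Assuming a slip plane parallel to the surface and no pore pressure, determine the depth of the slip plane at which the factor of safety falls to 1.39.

z = 7.31 m

Setting FS = 1.39 in FS = [c' + γz cos²β tanφ'] / [γz sinβ cosβ] and solving for z:
z = c' / [γ cosβ (FS·sinβ − cosβ·tanφ')]
  = 19.8 / [19.2·cos31.3°·(1.39·sin31.3° − cos31.3°·tan33.1°)]
  = 19.8 / [19.2·0.8545·(1.39·0.5195 − 0.8545·0.6519)]
  = 19.8 / 2.7088 = 7.309 m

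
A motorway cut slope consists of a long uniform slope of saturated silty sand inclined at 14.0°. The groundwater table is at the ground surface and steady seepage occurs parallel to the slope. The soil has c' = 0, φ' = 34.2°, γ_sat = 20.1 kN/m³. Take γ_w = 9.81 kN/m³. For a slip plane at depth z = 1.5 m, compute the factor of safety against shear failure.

FS = 1.40

With seepage parallel to the slope and the water table at the surface, the effective normal stress on the slip plane uses the buoyant unit weight γ' = γ_sat − γ_w while the driving shear stress uses γ_sat:
FS = [c' + γ' z cos²β tanφ'] / [γ_sat z sinβ cosβ]
(For c' = 0 this reduces to FS = (γ'/γ_sat)·tanφ'/tanβ.)
γ' = 20.1 − 9.81 = 10.29 kN/m³
Numerator = 0.0 + 10.29·1.5·cos²14.0°·tan34.2° = 0.0 + 10.29·1.5·0.9415·0.6796 = 9.876 kPa
Denominator = 20.1·1.5·sin14.0°·cos14.0° = 20.1·1.5·0.2419·0.9703 = 7.077 kPa
FS = 9.876 / 7.077 = 1.395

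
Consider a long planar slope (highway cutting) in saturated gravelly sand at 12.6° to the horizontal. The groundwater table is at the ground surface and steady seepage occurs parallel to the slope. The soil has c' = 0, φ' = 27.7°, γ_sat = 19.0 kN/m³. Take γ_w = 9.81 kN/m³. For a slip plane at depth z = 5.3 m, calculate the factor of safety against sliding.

FS = 1.14

With seepage parallel to the slope and the water table at the surface, the effective normal stress on the slip plane uses the buoyant unit weight γ' = γ_sat − γ_w while the driving shear stress uses γ_sat:
FS = [c' + γ' z cos²β tanφ'] / [γ_sat z sinβ cosβ]
(For c' = 0 this reduces to FS = (γ'/γ_sat)·tanφ'/tanβ.)
γ' = 19.0 − 9.81 = 9.19 kN/m³
Numerator = 0.0 + 9.19·5.3·cos²12.6°·tan27.7° = 0.0 + 9.19·5.3·0.9524·0.5250 = 24.355 kPa
Denominator = 19.0·5.3·sin12.6°·cos12.6° = 19.0·5.3·0.2181·0.9759 = 21.438 kPa
FS = 24.355 / 21.438 = 1.136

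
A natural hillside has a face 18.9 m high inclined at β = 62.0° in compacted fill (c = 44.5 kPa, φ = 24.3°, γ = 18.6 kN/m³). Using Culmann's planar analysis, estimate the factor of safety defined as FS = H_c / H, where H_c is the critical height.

FS = 1.95

H_c = (4c/γ) · sinβ cosφ / [1 − cos(β − φ)]
    = (4·44.5/18.6) · sin62.0°·cos24.3° / [1 − cos37.7°]
    = 9.570 · 0.8047 / 0.2088 = 36.89 m
FS = H_c / H = 36.89 / 18.9 = 1.952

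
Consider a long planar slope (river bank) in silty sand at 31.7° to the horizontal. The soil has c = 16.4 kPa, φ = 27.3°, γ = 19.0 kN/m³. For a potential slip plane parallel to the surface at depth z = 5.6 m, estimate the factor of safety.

For an infinite slope with a slip plane parallel to the surface (no pore pressure): FS = [c + γz cos²β tanφ] / [γz sinβ cosβ].
γz = 19.0·5.6 = 106.40 kN/m²
Numerator = 16.4 + 106.40·cos²31.7°·tan27.3° = 16.4 + 106.40·0.7239·0.5161 = 56.153 kPa
Denominator = 106.40·sin31.7°·cos31.7° = 106.40·0.5255·0.8508 = 47.569 kPa
FS = 56.153 / 47.569 = 1.180

FS = 1.18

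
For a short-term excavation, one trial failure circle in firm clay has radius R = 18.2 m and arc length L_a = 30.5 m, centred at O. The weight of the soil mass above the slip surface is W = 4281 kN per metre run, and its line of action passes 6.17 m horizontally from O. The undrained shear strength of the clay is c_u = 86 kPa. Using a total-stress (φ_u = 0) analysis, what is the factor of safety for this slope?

Taking moments about the centre O, the resisting moment is provided by the undrained shear strength acting along the arc:
M_R = c_u·L_a·R = 86·30.50·18.2 = 47738.6 kN·m/m
M_D = W·d = 4281·6.17 = 26413.8 kN·m/m
FS = M_R / M_D = 47738.6 / 26413.8 = 1.807

FS = 1.81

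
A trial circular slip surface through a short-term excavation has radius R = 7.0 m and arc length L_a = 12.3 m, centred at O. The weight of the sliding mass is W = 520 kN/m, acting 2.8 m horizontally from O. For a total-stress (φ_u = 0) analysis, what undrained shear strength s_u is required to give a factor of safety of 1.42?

FS = s_u·L_a·R / (W·d), so s_u = FS·W·d / (L_a·R).
s_u = 1.42·520·2.8 / (12.30·7.0) = 2067.5 / 86.10 = 24.01 kPa

s_u = 24.0 kPa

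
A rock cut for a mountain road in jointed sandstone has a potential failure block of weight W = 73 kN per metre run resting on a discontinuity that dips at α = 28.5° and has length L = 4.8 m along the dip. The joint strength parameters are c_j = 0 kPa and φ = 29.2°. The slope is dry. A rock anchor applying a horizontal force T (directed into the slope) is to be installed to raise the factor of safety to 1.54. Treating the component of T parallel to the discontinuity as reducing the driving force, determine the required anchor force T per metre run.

Resolving forces along and normal to the sliding plane, with the horizontal anchor force T adding T·sinα to the effective normal force and T·cosα acting up the plane against the driving force:
FS = [c_jL + (W cosα + T sinα) tanφ] / [W sinα − T cosα]
Without the anchor: N' = 64.2 kN/m, driving T_d = 34.8 kN/m, resisting R = 0·4.8 + 64.2·tan29.2° = 35.9 kN/m, FS = 1.03.
Setting FS = 1.54 and solving for T:
1.54·(34.8 − T cos28.5°) = 35.9 + T sin28.5°·tan29.2°
T·(sin28.5°·tan29.2° + 1.54·cos28.5°) = 1.54·34.8 − 35.9
T·(0.4772·0.5589 + 1.54·0.8788) = 53.6 − 35.9 = 17.8
T·1.6201 = 17.8
T = 11.0 kN/m

T = 11 kN/m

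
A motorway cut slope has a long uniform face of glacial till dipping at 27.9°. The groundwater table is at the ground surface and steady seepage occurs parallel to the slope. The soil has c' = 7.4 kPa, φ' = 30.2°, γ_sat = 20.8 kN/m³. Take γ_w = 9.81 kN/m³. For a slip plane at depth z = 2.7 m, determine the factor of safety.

With seepage parallel to the slope and the water table at the surface, the effective normal stress on the slip plane uses the buoyant unit weight γ' = γ_sat − γ_w while the driving shear stress uses γ_sat:
FS = [c' + γ' z cos²β tanφ'] / [γ_sat z sinβ cosβ]
γ' = 20.8 − 9.81 = 10.99 kN/m³
Numerator = 7.4 + 10.99·2.7·cos²27.9°·tan30.2° = 7.4 + 10.99·2.7·0.7810·0.5820 = 20.889 kPa
Denominator = 20.8·2.7·sin27.9°·cos27.9° = 20.8·2.7·0.4679·0.8838 = 23.224 kPa
FS = 20.889 / 23.224 = 0.899

FS = 0.90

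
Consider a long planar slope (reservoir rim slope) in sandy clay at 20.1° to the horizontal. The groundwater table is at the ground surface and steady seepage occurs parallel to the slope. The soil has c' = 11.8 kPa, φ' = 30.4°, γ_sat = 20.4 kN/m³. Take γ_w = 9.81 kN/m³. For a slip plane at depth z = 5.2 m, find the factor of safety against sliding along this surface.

With seepage parallel to the slope and the water table at the surface, the effective normal stress on the slip plane uses the buoyant unit weight γ' = γ_sat − γ_w while the driving shear stress uses γ_sat:
FS = [c' + γ' z cos²β tanφ'] / [γ_sat z sinβ cosβ]
γ' = 20.4 − 9.81 = 10.59 kN/m³
Numerator = 11.8 + 10.59·5.2·cos²20.1°·tan30.4° = 11.8 + 10.59·5.2·0.8819·0.5867 = 40.293 kPa
Denominator = 20.4·5.2·sin20.1°·cos20.1° = 20.4·5.2·0.3437·0.9391 = 34.235 kPa
FS = 40.293 / 34.235 = 1.177

FS = 1.18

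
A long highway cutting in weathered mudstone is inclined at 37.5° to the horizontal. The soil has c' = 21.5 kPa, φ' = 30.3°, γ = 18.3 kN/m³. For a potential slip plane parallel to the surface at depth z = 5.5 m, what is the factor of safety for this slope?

FS = 1.20

For an infinite slope with a slip plane parallel to the surface (no pore pressure): FS = [c' + γz cos²β tanφ'] / [γz sinβ cosβ].
γz = 18.3·5.5 = 100.65 kN/m²
Numerator = 21.5 + 100.65·cos²37.5°·tan30.3° = 21.5 + 100.65·0.6294·0.5844 = 58.519 kPa
Denominator = 100.65·sin37.5°·cos37.5° = 100.65·0.6088·0.7934 = 48.610 kPa
FS = 58.519 / 48.610 = 1.204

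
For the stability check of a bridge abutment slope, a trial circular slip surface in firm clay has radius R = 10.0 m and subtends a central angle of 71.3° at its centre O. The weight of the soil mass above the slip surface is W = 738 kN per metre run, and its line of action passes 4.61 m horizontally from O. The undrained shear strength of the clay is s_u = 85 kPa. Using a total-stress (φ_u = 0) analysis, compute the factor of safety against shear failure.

Taking moments about the centre O, the resisting moment is provided by the undrained shear strength acting along the arc:
Arc length L_a = R·θ = 10.0·(71.3°·π/180) = 10.0·1.2444 = 12.44 m
M_R = s_u·L_a·R = 85·12.44·10.0 = 10577.6 kN·m/m
M_D = W·d = 738·4.61 = 3402.2 kN·m/m
FS = M_R / M_D = 10577.6 / 3402.2 = 3.109

FS = 3.11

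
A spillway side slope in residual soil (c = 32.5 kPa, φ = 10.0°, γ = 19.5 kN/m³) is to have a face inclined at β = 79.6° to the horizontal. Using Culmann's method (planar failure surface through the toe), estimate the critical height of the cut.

Culmann's analysis gives the critical failure plane at α_cr = (β + φ)/2 = (79.6 + 10.0)/2 = 44.8°, and the critical height
H_c = (4c/γ) · sinβ cosφ / [1 − cos(β − φ)]
    = (4·32.5/19.5) · sin79.6°·cos10.0° / [1 − cos(69.6°)]
    = 6.667 · 0.9836·0.9848 / [1 − 0.3486]
    = 6.667 · 0.9686 / 0.6514
    = 9.91 m

H_c = 9.91 m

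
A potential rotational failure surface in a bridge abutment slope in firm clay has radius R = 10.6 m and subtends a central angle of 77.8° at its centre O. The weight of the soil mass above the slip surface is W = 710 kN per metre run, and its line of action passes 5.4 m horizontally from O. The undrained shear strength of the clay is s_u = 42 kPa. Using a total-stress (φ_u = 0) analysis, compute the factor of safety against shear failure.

FS = 1.67

Taking moments about the centre O, the resisting moment is provided by the undrained shear strength acting along the arc:
Arc length L_a = R·θ = 10.6·(77.8°·π/180) = 10.6·1.3579 = 14.39 m
M_R = s_u·L_a·R = 42·14.39·10.6 = 6407.9 kN·m/m
M_D = W·d = 710·5.4 = 3834.0 kN·m/m
FS = M_R / M_D = 6407.9 / 3834.0 = 1.671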